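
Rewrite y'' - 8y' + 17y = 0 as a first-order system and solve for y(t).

Let x_1 = y, x_2 = y'. Then x_1' = x_2 and x_2' = -17x_1 + 8x_2.
A = [[0,1],[-17,8]]; det(A-λI) = λ^2 - 8λ + 17.
Eigenvalues λ = 4 ± i.

y(t) = c_1e^(4t)cos(t) + c_2e^(4t)sin(t)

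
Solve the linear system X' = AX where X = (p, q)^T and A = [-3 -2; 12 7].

p(t) = K_1e^(3t) - K_2e^(t), q(t) = -3K_1e^(3t) + 2K_2e^(t)

Coefficient matrix A = [[-3, -2], [12, 7]].
Characteristic polynomial det(A - λI) = λ^2 - 4λ + 3 = 0.
Eigenvalues λ = 3, 1.
For λ=3: (A-λI) row 1 is [-6, -2], so an eigenvector is (1, -3).
For λ=1: (A-λI) row 1 is [-4, -2], so an eigenvector is (-1, 2).
General solution: K_1e^(3t)(1,-3) + K_2e^(t)(-1,2).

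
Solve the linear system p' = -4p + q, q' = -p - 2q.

Coefficient matrix A = [[-4, 1], [-1, -2]].
Characteristic polynomial det(A - λI) = λ^2 + 6λ + 9 = 0.
Single eigenvalue λ = -3 with algebraic multiplicity 2.
Eigenvector v = (1,1); generalized eigenvector w with (A-λI)w=v is (-3,-2).
General solution: e^(-3t)[c_1·v + c_2·(t·v + w)].

p(t) = c_1e^(-3t) + c_2te^(-3t) - 3c_2e^(-3t), q(t) = c_1e^(-3t) + c_2te^(-3t) - 2c_2e^(-3t)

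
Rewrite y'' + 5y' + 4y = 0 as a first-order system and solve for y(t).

Let x_1 = y, x_2 = y'. Then x_1' = x_2 and x_2' = -4x_1 - 5x_2.
A = [[0,1],[-4,-5]]; det(A-λI) = λ^2 + 5λ + 4.
Eigenvalues λ = -1, -4 with eigenvectors (1,-1), (1,-4).

y(t) = K_1e^(-t) + K_2e^(-4t)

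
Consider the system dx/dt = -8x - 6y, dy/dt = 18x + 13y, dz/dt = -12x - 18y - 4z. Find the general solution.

x(t) = 2K_2e^(t) + K_3e^(4t), y(t) = -3K_2e^(t) - 2K_3e^(4t), z(t) = K_1e^(-4t) + 6K_2e^(t) + 3K_3e^(4t)

Coefficient matrix A = [[-8, -6, 0], [18, 13, 0], [-12, -18, -4]].
det(A - λI) = 0 gives eigenvalues λ = -4, 1, 4.
For λ=-4: eigenvector (0,0,1).
For λ=1: eigenvector (2,-3,6).
For λ=4: eigenvector (1,-2,3).
General solution: K_1e^(-4t)(0,0,1) + K_2e^(t)(2,-3,6) + K_3e^(4t)(1,-2,3).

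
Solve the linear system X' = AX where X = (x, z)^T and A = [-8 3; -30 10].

Coefficient matrix A = [[-8, 3], [-30, 10]].
Characteristic polynomial det(A - λI) = λ^2 - 2λ + 10 = 0.
Eigenvalues λ = 1 ± 3i (complex conjugate pair).
For λ=1+3i: an eigenvector is (-1,-3) - i(0,1) = (-1, -3 - i).
A real fundamental pair from Re and Im of e^((1+3i)t)v: X_1 = e^(t)(cos(3t)·(-1,-3) + sin(3t)·(0,1)), X_2 = e^(t)(sin(3t)·(-1,-3) - cos(3t)·(0,1)).
General solution: K_1X_1 + K_2X_2.

x(t) = -K_1e^(t)cos(3t) - K_2e^(t)sin(3t), z(t) = K_1e^(t)sin(3t) - 3K_1e^(t)cos(3t) - 3K_2e^(t)sin(3t) - K_2e^(t)cos(3t)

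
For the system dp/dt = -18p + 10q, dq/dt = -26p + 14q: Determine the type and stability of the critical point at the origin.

stable spiral

A = [[-18,10],[-26,14]]; det(A-λI) = λ^2 + 4λ + 8.
λ = -2 ± 2i: negative real part.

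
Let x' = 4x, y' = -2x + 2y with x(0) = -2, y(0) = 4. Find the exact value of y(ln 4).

A = [[4,0],[-2,2]]; eigenvalues λ = 2, 4.
Eigenvectors: (0,-1) for λ=2, (1,-1) for λ=4.
From the initial condition, c_1 = -2, c_2 = -2.
y(ln 4) = (-2)(4^2)(-1) + (-2)(4^4)(-1) = 544.

544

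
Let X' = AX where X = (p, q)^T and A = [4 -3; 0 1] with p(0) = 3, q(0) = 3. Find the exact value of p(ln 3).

9

A = [[4,-3],[0,1]]; eigenvalues λ = 4, 1.
Eigenvectors: (-1,0) for λ=4, (1,1) for λ=1.
From the initial condition, c_1 = 0, c_2 = 3.
p(ln 3) = (0)(3^4)(-1) + (3)(3^1)(1) = 9.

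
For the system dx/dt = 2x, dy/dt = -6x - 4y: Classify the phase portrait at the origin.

A = [[2,0],[-6,-4]]; det(A-λI) = λ^2 + 2λ - 8.
λ = -4, 2: opposite signs.

saddle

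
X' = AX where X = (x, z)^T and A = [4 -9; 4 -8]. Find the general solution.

x(t) = 3K_1e^(-2t) + 3K_2te^(-2t) - K_2e^(-2t), z(t) = 2K_1e^(-2t) + 2K_2te^(-2t) - K_2e^(-2t)

Coefficient matrix A = [[4, -9], [4, -8]].
Characteristic polynomial det(A - λI) = λ^2 + 4λ + 4 = 0.
Single eigenvalue λ = -2 with algebraic multiplicity 2.
Eigenvector v = (3,2); generalized eigenvector w with (A-λI)w=v is (-1,-1).
General solution: e^(-2t)[K_1·v + K_2·(t·v + w)].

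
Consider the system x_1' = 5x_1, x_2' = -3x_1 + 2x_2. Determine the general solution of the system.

Coefficient matrix A = [[5, 0], [-3, 2]].
Characteristic polynomial det(A - λI) = λ^2 - 7λ + 10 = 0.
Eigenvalues λ = 2, 5.
For λ=2: (A-λI) row 1 is [3, 0], so an eigenvector is (0, 1).
For λ=5: (A-λI) row 2 is [-3, -3], so an eigenvector is (1, -1).
General solution: K_1e^(2t)(0,1) + K_2e^(5t)(1,-1).

x_1(t) = K_2e^(5t), x_2(t) = K_1e^(2t) - K_2e^(5t)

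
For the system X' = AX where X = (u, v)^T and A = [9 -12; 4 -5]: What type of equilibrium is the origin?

unstable node

A = [[9,-12],[4,-5]]; det(A-λI) = λ^2 - 4λ + 3.
λ = 3, 1: both positive.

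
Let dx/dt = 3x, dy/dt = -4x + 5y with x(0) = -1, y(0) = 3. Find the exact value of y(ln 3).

A = [[3,0],[-4,5]]; eigenvalues λ = 5, 3.
Eigenvectors: (0,-1) for λ=5, (1,2) for λ=3.
From the initial condition, c_1 = -5, c_2 = -1.
y(ln 3) = (-5)(3^5)(-1) + (-1)(3^3)(2) = 1161.

1161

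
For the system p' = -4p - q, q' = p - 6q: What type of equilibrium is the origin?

A = [[-4,-1],[1,-6]]; det(A-λI) = λ^2 + 10λ + 25.
repeated λ = -5 with a single eigenvector.

stable improper node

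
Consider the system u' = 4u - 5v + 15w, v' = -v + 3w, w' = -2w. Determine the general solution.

u(t) = -5C_1e^(-2t) + C_2e^(-t) + C_3e^(4t), v(t) = -3C_1e^(-2t) + C_2e^(-t), w(t) = C_1e^(-2t)

Coefficient matrix A = [[4, -5, 15], [0, -1, 3], [0, 0, -2]].
det(A - λI) = 0 gives eigenvalues λ = -2, -1, 4.
For λ=-2: eigenvector (-5,-3,1).
For λ=-1: eigenvector (1,1,0).
For λ=4: eigenvector (1,0,0).
General solution: C_1e^(-2t)(-5,-3,1) + C_2e^(-t)(1,1,0) + C_3e^(4t)(1,0,0).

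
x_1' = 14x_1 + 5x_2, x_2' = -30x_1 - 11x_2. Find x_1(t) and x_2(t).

Coefficient matrix A = [[14, 5], [-30, -11]].
Characteristic polynomial det(A - λI) = λ^2 - 3λ - 4 = 0.
Eigenvalues λ = 4, -1.
For λ=4: (A-λI) row 1 is [10, 5], so an eigenvector is (-1, 2).
For λ=-1: (A-λI) row 1 is [15, 5], so an eigenvector is (-1, 3).
General solution: C_1e^(4t)(-1,2) + C_2e^(-t)(-1,3).

x_1(t) = -C_1e^(4t) - C_2e^(-t), x_2(t) = 2C_1e^(4t) + 3C_2e^(-t)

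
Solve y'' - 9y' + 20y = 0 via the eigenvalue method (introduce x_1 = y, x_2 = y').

Let x_1 = y, x_2 = y'. Then x_1' = x_2 and x_2' = -20x_1 + 9x_2.
A = [[0,1],[-20,9]]; det(A-λI) = λ^2 - 9λ + 20.
Eigenvalues λ = 4, 5 with eigenvectors (1,4), (1,5).

y(t) = c_1e^(4t) + c_2e^(5t)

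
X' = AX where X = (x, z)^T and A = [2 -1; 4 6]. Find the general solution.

Coefficient matrix A = [[2, -1], [4, 6]].
Characteristic polynomial det(A - λI) = λ^2 - 8λ + 16 = 0.
Single eigenvalue λ = 4 with algebraic multiplicity 2.
Eigenvector v = (-1,2); generalized eigenvector w with (A-λI)w=v is (2,-3).
General solution: e^(4t)[C_1·v + C_2·(t·v + w)].

x(t) = -C_1e^(4t) - C_2te^(4t) + 2C_2e^(4t), z(t) = 2C_1e^(4t) + 2C_2te^(4t) - 3C_2e^(4t)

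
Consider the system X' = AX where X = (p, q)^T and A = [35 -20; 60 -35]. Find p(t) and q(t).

Coefficient matrix A = [[35, -20], [60, -35]].
Characteristic polynomial det(A - λI) = λ^2 - 25 = 0.
Eigenvalues λ = -5, 5.
For λ=-5: (A-λI) row 1 is [40, -20], so an eigenvector is (1, 2).
For λ=5: (A-λI) row 1 is [30, -20], so an eigenvector is (2, 3).
General solution: c_1e^(-5t)(1,2) + c_2e^(5t)(2,3).

p(t) = c_1e^(-5t) + 2c_2e^(5t), q(t) = 2c_1e^(-5t) + 3c_2e^(5t)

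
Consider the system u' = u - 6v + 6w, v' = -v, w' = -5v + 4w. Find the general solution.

u(t) = K_1e^(t) - 2K_2e^(4t), v(t) = K_3e^(-t), w(t) = -K_2e^(4t) + K_3e^(-t)

Coefficient matrix A = [[1, -6, 6], [0, -1, 0], [0, -5, 4]].
det(A - λI) = 0 gives eigenvalues λ = 1, 4, -1.
For λ=1: eigenvector (1,0,0).
For λ=4: eigenvector (-2,0,-1).
For λ=-1: eigenvector (0,1,1).
General solution: K_1e^(t)(1,0,0) + K_2e^(4t)(-2,0,-1) + K_3e^(-t)(0,1,1).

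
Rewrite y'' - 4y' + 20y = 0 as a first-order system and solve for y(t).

y(t) = K_1e^(2t)cos(4t) + K_2e^(2t)sin(4t)

Let x_1 = y, x_2 = y'. Then x_1' = x_2 and x_2' = -20x_1 + 4x_2.
A = [[0,1],[-20,4]]; det(A-λI) = λ^2 - 4λ + 20.
Eigenvalues λ = 2 ± 4i.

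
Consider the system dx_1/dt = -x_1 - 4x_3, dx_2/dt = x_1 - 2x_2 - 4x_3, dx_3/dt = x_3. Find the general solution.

Coefficient matrix A = [[-1, 0, -4], [1, -2, -4], [0, 0, 1]].
det(A - λI) = 0 gives eigenvalues λ = -2, -1, 1.
For λ=-2: eigenvector (0,1,0).
For λ=-1: eigenvector (1,1,0).
For λ=1: eigenvector (-2,-2,1).
General solution: C_1e^(-2t)(0,1,0) + C_2e^(-t)(1,1,0) + C_3e^(t)(-2,-2,1).

x_1(t) = C_2e^(-t) - 2C_3e^(t), x_2(t) = C_1e^(-2t) + C_2e^(-t) - 2C_3e^(t), x_3(t) = C_3e^(t)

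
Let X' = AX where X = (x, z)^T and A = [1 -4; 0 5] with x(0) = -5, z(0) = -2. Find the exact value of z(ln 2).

-64

A = [[1,-4],[0,5]]; eigenvalues λ = 1, 5.
Eigenvectors: (1,0) for λ=1, (1,-1) for λ=5.
From the initial condition, c_1 = -7, c_2 = 2.
z(ln 2) = (-7)(2^1)(0) + (2)(2^5)(-1) = -64.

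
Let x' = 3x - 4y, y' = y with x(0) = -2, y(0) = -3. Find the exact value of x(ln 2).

20

A = [[3,-4],[0,1]]; eigenvalues λ = 3, 1.
Eigenvectors: (-1,0) for λ=3, (-2,-1) for λ=1.
From the initial condition, c_1 = -4, c_2 = 3.
x(ln 2) = (-4)(2^3)(-1) + (3)(2^1)(-2) = 20.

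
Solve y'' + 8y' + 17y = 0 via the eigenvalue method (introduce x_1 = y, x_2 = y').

y(t) = K_1e^(-4t)cos(t) + K_2e^(-4t)sin(t)

Let x_1 = y, x_2 = y'. Then x_1' = x_2 and x_2' = -17x_1 - 8x_2.
A = [[0,1],[-17,-8]]; det(A-λI) = λ^2 + 8λ + 17.
Eigenvalues λ = -4 ± i.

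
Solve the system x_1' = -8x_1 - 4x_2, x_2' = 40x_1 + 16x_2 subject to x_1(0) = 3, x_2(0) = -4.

x_1(t) = -5e^(4t)sin(4t) + 3e^(4t)cos(4t), x_2(t) = 18e^(4t)sin(4t) - 4e^(4t)cos(4t)

Coefficient matrix A = [[-8, -4], [40, 16]].
Characteristic polynomial det(A - λI) = λ^2 - 8λ + 32 = 0.
Eigenvalues λ = 4 ± 4i (complex conjugate pair).
For λ=4+4i: an eigenvector is (0,-1) - i(1,-3) = (0 - i, -1 + 3i).
A real fundamental pair from Re and Im of e^((4+4i)t)v: X_1 = e^(4t)(cos(4t)·(0,-1) + sin(4t)·(1,-3)), X_2 = e^(4t)(sin(4t)·(0,-1) - cos(4t)·(1,-3)).
General solution: C_1X_1 + C_2X_2.
Applying x_1(0)=3, x_2(0)=-4 gives C_1=-5, C_2=-3.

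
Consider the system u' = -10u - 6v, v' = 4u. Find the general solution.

Coefficient matrix A = [[-10, -6], [4, 0]].
Characteristic polynomial det(A - λI) = λ^2 + 10λ + 24 = 0.
Eigenvalues λ = -4, -6.
For λ=-4: (A-λI) row 1 is [-6, -6], so an eigenvector is (1, -1).
For λ=-6: (A-λI) row 1 is [-4, -6], so an eigenvector is (3, -2).
General solution: K_1e^(-4t)(1,-1) + K_2e^(-6t)(3,-2).

u(t) = K_1e^(-4t) + 3K_2e^(-6t), v(t) = -K_1e^(-4t) - 2K_2e^(-6t)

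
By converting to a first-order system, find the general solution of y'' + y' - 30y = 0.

Let x_1 = y, x_2 = y'. Then x_1' = x_2 and x_2' = 30x_1 - x_2.
A = [[0,1],[30,-1]]; det(A-λI) = λ^2 + λ - 30.
Eigenvalues λ = 5, -6 with eigenvectors (1,5), (1,-6).

y(t) = C_1e^(5t) + C_2e^(-6t)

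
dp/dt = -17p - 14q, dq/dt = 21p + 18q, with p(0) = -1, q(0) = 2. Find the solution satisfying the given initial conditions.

Coefficient matrix A = [[-17, -14], [21, 18]].
Characteristic polynomial det(A - λI) = λ^2 - λ - 12 = 0.
Eigenvalues λ = -3, 4.
For λ=-3: (A-λI) row 1 is [-14, -14], so an eigenvector is (1, -1).
For λ=4: (A-λI) row 1 is [-21, -14], so an eigenvector is (2, -3).
General solution: c_1e^(-3t)(1,-1) + c_2e^(4t)(2,-3).
Applying p(0)=-1, q(0)=2 gives c_1=1, c_2=-1.

p(t) = -2e^(4t) + e^(-3t), q(t) = 3e^(4t) - e^(-3t)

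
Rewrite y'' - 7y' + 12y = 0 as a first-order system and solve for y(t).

y(t) = K_1e^(3t) + K_2e^(4t)

Let x_1 = y, x_2 = y'. Then x_1' = x_2 and x_2' = -12x_1 + 7x_2.
A = [[0,1],[-12,7]]; det(A-λI) = λ^2 - 7λ + 12.
Eigenvalues λ = 3, 4 with eigenvectors (1,3), (1,4).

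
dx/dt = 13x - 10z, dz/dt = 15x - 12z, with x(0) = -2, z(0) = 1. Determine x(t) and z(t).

x(t) = -8e^(3t) + 6e^(-2t), z(t) = -8e^(3t) + 9e^(-2t)

Coefficient matrix A = [[13, -10], [15, -12]].
Characteristic polynomial det(A - λI) = λ^2 - λ - 6 = 0.
Eigenvalues λ = -2, 3.
For λ=-2: (A-λI) row 1 is [15, -10], so an eigenvector is (-2, -3).
For λ=3: (A-λI) row 1 is [10, -10], so an eigenvector is (1, 1).
General solution: C_1e^(-2t)(-2,-3) + C_2e^(3t)(1,1).
Applying x(0)=-2, z(0)=1 gives C_1=-3, C_2=-8.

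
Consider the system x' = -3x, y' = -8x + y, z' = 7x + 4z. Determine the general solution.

x(t) = -K_3e^(-3t), y(t) = K_1e^(t) - 2K_3e^(-3t), z(t) = K_2e^(4t) + K_3e^(-3t)

Coefficient matrix A = [[-3, 0, 0], [-8, 1, 0], [7, 0, 4]].
det(A - λI) = 0 gives eigenvalues λ = 1, 4, -3.
For λ=1: eigenvector (0,1,0).
For λ=4: eigenvector (0,0,1).
For λ=-3: eigenvector (-1,-2,1).
General solution: K_1e^(t)(0,1,0) + K_2e^(4t)(0,0,1) + K_3e^(-3t)(-1,-2,1).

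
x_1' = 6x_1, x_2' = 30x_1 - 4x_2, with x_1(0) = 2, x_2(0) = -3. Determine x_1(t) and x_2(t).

Coefficient matrix A = [[6, 0], [30, -4]].
Characteristic polynomial det(A - λI) = λ^2 - 2λ - 24 = 0.
Eigenvalues λ = 6, -4.
For λ=6: (A-λI) row 2 is [30, -10], so an eigenvector is (1, 3).
For λ=-4: (A-λI) row 1 is [10, 0], so an eigenvector is (0, -1).
General solution: c_1e^(6t)(1,3) + c_2e^(-4t)(0,-1).
Applying x_1(0)=2, x_2(0)=-3 gives c_1=2, c_2=9.

x_1(t) = 2e^(6t), x_2(t) = 6e^(6t) - 9e^(-4t)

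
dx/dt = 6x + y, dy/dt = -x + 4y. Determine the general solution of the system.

x(t) = -K_1e^(5t) - K_2te^(5t) - K_2e^(5t), y(t) = K_1e^(5t) + K_2te^(5t)

Coefficient matrix A = [[6, 1], [-1, 4]].
Characteristic polynomial det(A - λI) = λ^2 - 10λ + 25 = 0.
Single eigenvalue λ = 5 with algebraic multiplicity 2.
Eigenvector v = (-1,1); generalized eigenvector w with (A-λI)w=v is (-1,0).
General solution: e^(5t)[K_1·v + K_2·(t·v + w)].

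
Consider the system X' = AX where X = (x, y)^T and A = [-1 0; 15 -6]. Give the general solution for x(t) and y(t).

x(t) = c_2e^(-t), y(t) = -c_1e^(-6t) + 3c_2e^(-t)

Coefficient matrix A = [[-1, 0], [15, -6]].
Characteristic polynomial det(A - λI) = λ^2 + 7λ + 6 = 0.
Eigenvalues λ = -6, -1.
For λ=-6: (A-λI) row 1 is [5, 0], so an eigenvector is (0, -1).
For λ=-1: (A-λI) row 2 is [15, -5], so an eigenvector is (1, 3).
General solution: c_1e^(-6t)(0,-1) + c_2e^(-t)(1,3).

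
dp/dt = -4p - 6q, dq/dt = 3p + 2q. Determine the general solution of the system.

p(t) = -K_1e^(-t)sin(3t) + K_1e^(-t)cos(3t) + K_2e^(-t)sin(3t) + K_2e^(-t)cos(3t), q(t) = K_1e^(-t)sin(3t) - K_2e^(-t)cos(3t)

Coefficient matrix A = [[-4, -6], [3, 2]].
Characteristic polynomial det(A - λI) = λ^2 + 2λ + 10 = 0.
Eigenvalues λ = -1 ± 3i (complex conjugate pair).
For λ=-1+3i: an eigenvector is (1,0) - i(-1,1) = (1 + i, 0 - i).
A real fundamental pair from Re and Im of e^((-1+3i)t)v: X_1 = e^(-t)(cos(3t)·(1,0) + sin(3t)·(-1,1)), X_2 = e^(-t)(sin(3t)·(1,0) - cos(3t)·(-1,1)).
General solution: K_1X_1 + K_2X_2.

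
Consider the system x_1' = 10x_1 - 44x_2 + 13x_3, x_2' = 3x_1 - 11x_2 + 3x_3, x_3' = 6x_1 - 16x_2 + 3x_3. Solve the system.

x_1(t) = 3C_1e^(4t) - 2C_2e^(t) - C_3e^(-3t), x_2(t) = C_1e^(4t) - C_2e^(t), x_3(t) = 2C_1e^(4t) - 2C_2e^(t) + C_3e^(-3t)

Coefficient matrix A = [[10, -44, 13], [3, -11, 3], [6, -16, 3]].
det(A - λI) = 0 gives eigenvalues λ = 4, 1, -3.
For λ=4: eigenvector (3,1,2).
For λ=1: eigenvector (-2,-1,-2).
For λ=-3: eigenvector (-1,0,1).
General solution: C_1e^(4t)(3,1,2) + C_2e^(t)(-2,-1,-2) + C_3e^(-3t)(-1,0,1).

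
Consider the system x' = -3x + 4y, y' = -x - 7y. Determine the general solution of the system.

Coefficient matrix A = [[-3, 4], [-1, -7]].
Characteristic polynomial det(A - λI) = λ^2 + 10λ + 25 = 0.
Single eigenvalue λ = -5 with algebraic multiplicity 2.
Eigenvector v = (-2,1); generalized eigenvector w with (A-λI)w=v is (-1,0).
General solution: e^(-5t)[K_1·v + K_2·(t·v + w)].

x(t) = -2K_1e^(-5t) - 2K_2te^(-5t) - K_2e^(-5t), y(t) = K_1e^(-5t) + K_2te^(-5t)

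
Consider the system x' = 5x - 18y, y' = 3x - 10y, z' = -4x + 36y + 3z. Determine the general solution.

Coefficient matrix A = [[5, -18, 0], [3, -10, 0], [-4, 36, 3]].
det(A - λI) = 0 gives eigenvalues λ = -1, -4, 3.
For λ=-1: eigenvector (3,1,-6).
For λ=-4: eigenvector (2,1,-4).
For λ=3: eigenvector (0,0,1).
General solution: C_1e^(-t)(3,1,-6) + C_2e^(-4t)(2,1,-4) + C_3e^(3t)(0,0,1).

x(t) = 3C_1e^(-t) + 2C_2e^(-4t), y(t) = C_1e^(-t) + C_2e^(-4t), z(t) = -6C_1e^(-t) - 4C_2e^(-4t) + C_3e^(3t)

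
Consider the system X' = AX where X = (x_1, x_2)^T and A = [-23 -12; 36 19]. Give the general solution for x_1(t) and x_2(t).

x_1(t) = -2C_1e^(-5t) + C_2e^(t), x_2(t) = 3C_1e^(-5t) - 2C_2e^(t)

Coefficient matrix A = [[-23, -12], [36, 19]].
Characteristic polynomial det(A - λI) = λ^2 + 4λ - 5 = 0.
Eigenvalues λ = -5, 1.
For λ=-5: (A-λI) row 1 is [-18, -12], so an eigenvector is (-2, 3).
For λ=1: (A-λI) row 1 is [-24, -12], so an eigenvector is (1, -2).
General solution: C_1e^(-5t)(-2,3) + C_2e^(t)(1,-2).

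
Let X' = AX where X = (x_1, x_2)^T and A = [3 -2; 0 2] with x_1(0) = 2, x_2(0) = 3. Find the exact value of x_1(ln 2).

-8

A = [[3,-2],[0,2]]; eigenvalues λ = 2, 3.
Eigenvectors: (2,1) for λ=2, (-1,0) for λ=3.
From the initial condition, c_1 = 3, c_2 = 4.
x_1(ln 2) = (3)(2^2)(2) + (4)(2^3)(-1) = -8.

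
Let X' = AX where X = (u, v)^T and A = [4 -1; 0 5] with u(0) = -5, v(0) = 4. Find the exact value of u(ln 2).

-144

A = [[4,-1],[0,5]]; eigenvalues λ = 4, 5.
Eigenvectors: (1,0) for λ=4, (1,-1) for λ=5.
From the initial condition, c_1 = -1, c_2 = -4.
u(ln 2) = (-1)(2^4)(1) + (-4)(2^5)(1) = -144.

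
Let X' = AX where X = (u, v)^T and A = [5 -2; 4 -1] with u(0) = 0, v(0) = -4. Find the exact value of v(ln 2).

A = [[5,-2],[4,-1]]; eigenvalues λ = 3, 1.
Eigenvectors: (-1,-1) for λ=3, (1,2) for λ=1.
From the initial condition, c_1 = -4, c_2 = -4.
v(ln 2) = (-4)(2^3)(-1) + (-4)(2^1)(2) = 16.

16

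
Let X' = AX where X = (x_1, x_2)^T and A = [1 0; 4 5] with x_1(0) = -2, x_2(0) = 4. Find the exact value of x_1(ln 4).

-8

A = [[1,0],[4,5]]; eigenvalues λ = 5, 1.
Eigenvectors: (0,-1) for λ=5, (1,-1) for λ=1.
From the initial condition, c_1 = -2, c_2 = -2.
x_1(ln 4) = (-2)(4^5)(0) + (-2)(4^1)(1) = -8.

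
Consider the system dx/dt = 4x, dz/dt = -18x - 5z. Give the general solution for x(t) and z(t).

Coefficient matrix A = [[4, 0], [-18, -5]].
Characteristic polynomial det(A - λI) = λ^2 + λ - 20 = 0.
Eigenvalues λ = 4, -5.
For λ=4: (A-λI) row 2 is [-18, -9], so an eigenvector is (1, -2).
For λ=-5: (A-λI) row 1 is [9, 0], so an eigenvector is (0, 1).
General solution: C_1e^(4t)(1,-2) + C_2e^(-5t)(0,1).

x(t) = C_1e^(4t), z(t) = -2C_1e^(4t) + C_2e^(-5t)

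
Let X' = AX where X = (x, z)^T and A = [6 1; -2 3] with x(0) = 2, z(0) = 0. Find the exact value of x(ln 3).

A = [[6,1],[-2,3]]; eigenvalues λ = 4, 5.
Eigenvectors: (1,-2) for λ=4, (1,-1) for λ=5.
From the initial condition, c_1 = -2, c_2 = 4.
x(ln 3) = (-2)(3^4)(1) + (4)(3^5)(1) = 810.

810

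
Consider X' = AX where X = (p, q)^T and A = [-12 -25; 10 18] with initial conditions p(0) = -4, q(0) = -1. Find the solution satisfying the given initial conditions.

Coefficient matrix A = [[-12, -25], [10, 18]].
Characteristic polynomial det(A - λI) = λ^2 - 6λ + 34 = 0.
Eigenvalues λ = 3 ± 5i (complex conjugate pair).
For λ=3+5i: an eigenvector is (-2,1) - i(1,-1) = (-2 - i, 1 + i).
A real fundamental pair from Re and Im of e^((3+5i)t)v: X_1 = e^(3t)(cos(5t)·(-2,1) + sin(5t)·(1,-1)), X_2 = e^(3t)(sin(5t)·(-2,1) - cos(5t)·(1,-1)).
General solution: c_1X_1 + c_2X_2.
Applying p(0)=-4, q(0)=-1 gives c_1=5, c_2=-6.

p(t) = 17e^(3t)sin(5t) - 4e^(3t)cos(5t), q(t) = -11e^(3t)sin(5t) - e^(3t)cos(5t)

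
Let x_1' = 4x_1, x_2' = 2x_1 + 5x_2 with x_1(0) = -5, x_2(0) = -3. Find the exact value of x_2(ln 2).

A = [[4,0],[2,5]]; eigenvalues λ = 4, 5.
Eigenvectors: (1,-2) for λ=4, (0,-1) for λ=5.
From the initial condition, c_1 = -5, c_2 = 13.
x_2(ln 2) = (-5)(2^4)(-2) + (13)(2^5)(-1) = -256.

-256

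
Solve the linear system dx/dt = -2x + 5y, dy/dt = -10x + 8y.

x(t) = K_1e^(3t)cos(5t) + K_2e^(3t)sin(5t), y(t) = -K_1e^(3t)sin(5t) + K_1e^(3t)cos(5t) + K_2e^(3t)sin(5t) + K_2e^(3t)cos(5t)

Coefficient matrix A = [[-2, 5], [-10, 8]].
Characteristic polynomial det(A - λI) = λ^2 - 6λ + 34 = 0.
Eigenvalues λ = 3 ± 5i (complex conjugate pair).
For λ=3+5i: an eigenvector is (1,1) - i(0,-1) = (1, 1 + i).
A real fundamental pair from Re and Im of e^((3+5i)t)v: X_1 = e^(3t)(cos(5t)·(1,1) + sin(5t)·(0,-1)), X_2 = e^(3t)(sin(5t)·(1,1) - cos(5t)·(0,-1)).
General solution: K_1X_1 + K_2X_2.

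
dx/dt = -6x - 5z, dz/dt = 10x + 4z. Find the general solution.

Coefficient matrix A = [[-6, -5], [10, 4]].
Characteristic polynomial det(A - λI) = λ^2 + 2λ + 26 = 0.
Eigenvalues λ = -1 ± 5i (complex conjugate pair).
For λ=-1+5i: an eigenvector is (0,1) - i(-1,1) = (0 + i, 1 - i).
A real fundamental pair from Re and Im of e^((-1+5i)t)v: X_1 = e^(-t)(cos(5t)·(0,1) + sin(5t)·(-1,1)), X_2 = e^(-t)(sin(5t)·(0,1) - cos(5t)·(-1,1)).
General solution: C_1X_1 + C_2X_2.

x(t) = -C_1e^(-t)sin(5t) + C_2e^(-t)cos(5t), z(t) = C_1e^(-t)sin(5t) + C_1e^(-t)cos(5t) + C_2e^(-t)sin(5t) - C_2e^(-t)cos(5t)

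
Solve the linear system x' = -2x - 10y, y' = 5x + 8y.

Coefficient matrix A = [[-2, -10], [5, 8]].
Characteristic polynomial det(A - λI) = λ^2 - 6λ + 34 = 0.
Eigenvalues λ = 3 ± 5i (complex conjugate pair).
For λ=3+5i: an eigenvector is (-1,1) - i(-1,0) = (-1 + i, 1).
A real fundamental pair from Re and Im of e^((3+5i)t)v: X_1 = e^(3t)(cos(5t)·(-1,1) + sin(5t)·(-1,0)), X_2 = e^(3t)(sin(5t)·(-1,1) - cos(5t)·(-1,0)).
General solution: K_1X_1 + K_2X_2.

x(t) = -K_1e^(3t)sin(5t) - K_1e^(3t)cos(5t) - K_2e^(3t)sin(5t) + K_2e^(3t)cos(5t), y(t) = K_1e^(3t)cos(5t) + K_2e^(3t)sin(5t)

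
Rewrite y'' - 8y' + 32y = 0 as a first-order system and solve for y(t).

y(t) = c_1e^(4t)cos(4t) + c_2e^(4t)sin(4t)

Let x_1 = y, x_2 = y'. Then x_1' = x_2 and x_2' = -32x_1 + 8x_2.
A = [[0,1],[-32,8]]; det(A-λI) = λ^2 - 8λ + 32.
Eigenvalues λ = 4 ± 4i.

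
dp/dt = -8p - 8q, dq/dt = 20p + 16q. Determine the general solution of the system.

Coefficient matrix A = [[-8, -8], [20, 16]].
Characteristic polynomial det(A - λI) = λ^2 - 8λ + 32 = 0.
Eigenvalues λ = 4 ± 4i (complex conjugate pair).
For λ=4+4i: an eigenvector is (1,-1) - i(-1,2) = (1 + i, -1 - 2i).
A real fundamental pair from Re and Im of e^((4+4i)t)v: X_1 = e^(4t)(cos(4t)·(1,-1) + sin(4t)·(-1,2)), X_2 = e^(4t)(sin(4t)·(1,-1) - cos(4t)·(-1,2)).
General solution: c_1X_1 + c_2X_2.

p(t) = -c_1e^(4t)sin(4t) + c_1e^(4t)cos(4t) + c_2e^(4t)sin(4t) + c_2e^(4t)cos(4t), q(t) = 2c_1e^(4t)sin(4t) - c_1e^(4t)cos(4t) - c_2e^(4t)sin(4t) - 2c_2e^(4t)cos(4t)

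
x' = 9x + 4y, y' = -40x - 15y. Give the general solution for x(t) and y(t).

Coefficient matrix A = [[9, 4], [-40, -15]].
Characteristic polynomial det(A - λI) = λ^2 + 6λ + 25 = 0.
Eigenvalues λ = -3 ± 4i (complex conjugate pair).
For λ=-3+4i: an eigenvector is (0,-1) - i(-1,3) = (0 + i, -1 - 3i).
A real fundamental pair from Re and Im of e^((-3+4i)t)v: X_1 = e^(-3t)(cos(4t)·(0,-1) + sin(4t)·(-1,3)), X_2 = e^(-3t)(sin(4t)·(0,-1) - cos(4t)·(-1,3)).
General solution: C_1X_1 + C_2X_2.

x(t) = -C_1e^(-3t)sin(4t) + C_2e^(-3t)cos(4t), y(t) = 3C_1e^(-3t)sin(4t) - C_1e^(-3t)cos(4t) - C_2e^(-3t)sin(4t) - 3C_2e^(-3t)cos(4t)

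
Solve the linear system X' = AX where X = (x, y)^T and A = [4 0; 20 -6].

Coefficient matrix A = [[4, 0], [20, -6]].
Characteristic polynomial det(A - λI) = λ^2 + 2λ - 24 = 0.
Eigenvalues λ = -6, 4.
For λ=-6: (A-λI) row 1 is [10, 0], so an eigenvector is (0, -1).
For λ=4: (A-λI) row 2 is [20, -10], so an eigenvector is (-1, -2).
General solution: K_1e^(-6t)(0,-1) + K_2e^(4t)(-1,-2).

x(t) = -K_2e^(4t), y(t) = -K_1e^(-6t) - 2K_2e^(4t)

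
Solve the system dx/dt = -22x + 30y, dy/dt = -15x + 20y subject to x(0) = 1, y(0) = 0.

x(t) = -7e^(-t)sin(3t) + e^(-t)cos(3t), y(t) = -5e^(-t)sin(3t)

Coefficient matrix A = [[-22, 30], [-15, 20]].
Characteristic polynomial det(A - λI) = λ^2 + 2λ + 10 = 0.
Eigenvalues λ = -1 ± 3i (complex conjugate pair).
For λ=-1+3i: an eigenvector is (-1,-1) - i(-3,-2) = (-1 + 3i, -1 + 2i).
A real fundamental pair from Re and Im of e^((-1+3i)t)v: X_1 = e^(-t)(cos(3t)·(-1,-1) + sin(3t)·(-3,-2)), X_2 = e^(-t)(sin(3t)·(-1,-1) - cos(3t)·(-3,-2)).
General solution: C_1X_1 + C_2X_2.
Applying x(0)=1, y(0)=0 gives C_1=2, C_2=1.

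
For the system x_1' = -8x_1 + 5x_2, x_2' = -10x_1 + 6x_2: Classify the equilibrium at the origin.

A = [[-8,5],[-10,6]]; det(A-λI) = λ^2 + 2λ + 2.
λ = -1 ± i: negative real part.

stable spiral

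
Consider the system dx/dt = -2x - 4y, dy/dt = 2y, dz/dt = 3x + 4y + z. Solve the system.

x(t) = c_1e^(-2t) - c_2e^(2t), y(t) = c_2e^(2t), z(t) = -c_1e^(-2t) + c_2e^(2t) + c_3e^(t)

Coefficient matrix A = [[-2, -4, 0], [0, 2, 0], [3, 4, 1]].
det(A - λI) = 0 gives eigenvalues λ = -2, 2, 1.
For λ=-2: eigenvector (1,0,-1).
For λ=2: eigenvector (-1,1,1).
For λ=1: eigenvector (0,0,1).
General solution: c_1e^(-2t)(1,0,-1) + c_2e^(2t)(-1,1,1) + c_3e^(t)(0,0,1).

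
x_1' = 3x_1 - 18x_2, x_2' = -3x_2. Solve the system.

Coefficient matrix A = [[3, -18], [0, -3]].
Characteristic polynomial det(A - λI) = λ^2 - 9 = 0.
Eigenvalues λ = -3, 3.
For λ=-3: (A-λI) row 1 is [6, -18], so an eigenvector is (-3, -1).
For λ=3: (A-λI) row 1 is [0, -18], so an eigenvector is (-1, 0).
General solution: K_1e^(-3t)(-3,-1) + K_2e^(3t)(-1,0).

x_1(t) = -3K_1e^(-3t) - K_2e^(3t), x_2(t) = -K_1e^(-3t)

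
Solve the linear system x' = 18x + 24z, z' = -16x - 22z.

Coefficient matrix A = [[18, 24], [-16, -22]].
Characteristic polynomial det(A - λI) = λ^2 + 4λ - 12 = 0.
Eigenvalues λ = 2, -6.
For λ=2: (A-λI) row 1 is [16, 24], so an eigenvector is (3, -2).
For λ=-6: (A-λI) row 1 is [24, 24], so an eigenvector is (-1, 1).
General solution: C_1e^(2t)(3,-2) + C_2e^(-6t)(-1,1).

x(t) = 3C_1e^(2t) - C_2e^(-6t), z(t) = -2C_1e^(2t) + C_2e^(-6t)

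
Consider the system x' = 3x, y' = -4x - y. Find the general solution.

Coefficient matrix A = [[3, 0], [-4, -1]].
Characteristic polynomial det(A - λI) = λ^2 - 2λ - 3 = 0.
Eigenvalues λ = -1, 3.
For λ=-1: (A-λI) row 1 is [4, 0], so an eigenvector is (0, -1).
For λ=3: (A-λI) row 2 is [-4, -4], so an eigenvector is (-1, 1).
General solution: K_1e^(-t)(0,-1) + K_2e^(3t)(-1,1).

x(t) = -K_2e^(3t), y(t) = -K_1e^(-t) + K_2e^(3t)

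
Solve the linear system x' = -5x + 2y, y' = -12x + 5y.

Coefficient matrix A = [[-5, 2], [-12, 5]].
Characteristic polynomial det(A - λI) = λ^2 - 1 = 0.
Eigenvalues λ = 1, -1.
For λ=1: (A-λI) row 1 is [-6, 2], so an eigenvector is (-1, -3).
For λ=-1: (A-λI) row 1 is [-4, 2], so an eigenvector is (1, 2).
General solution: C_1e^(t)(-1,-3) + C_2e^(-t)(1,2).

x(t) = -C_1e^(t) + C_2e^(-t), y(t) = -3C_1e^(t) + 2C_2e^(-t)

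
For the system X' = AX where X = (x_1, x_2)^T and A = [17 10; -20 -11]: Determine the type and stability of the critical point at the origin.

unstable spiral

A = [[17,10],[-20,-11]]; det(A-λI) = λ^2 - 6λ + 13.
λ = 3 ± 2i: positive real part.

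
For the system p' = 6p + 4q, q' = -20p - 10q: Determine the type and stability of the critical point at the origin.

A = [[6,4],[-20,-10]]; det(A-λI) = λ^2 + 4λ + 20.
λ = -2 ± 4i: negative real part.

stable spiral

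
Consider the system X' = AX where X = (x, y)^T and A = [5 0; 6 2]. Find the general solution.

x(t) = -C_1e^(5t), y(t) = -2C_1e^(5t) - C_2e^(2t)

Coefficient matrix A = [[5, 0], [6, 2]].
Characteristic polynomial det(A - λI) = λ^2 - 7λ + 10 = 0.
Eigenvalues λ = 5, 2.
For λ=5: (A-λI) row 2 is [6, -3], so an eigenvector is (-1, -2).
For λ=2: (A-λI) row 1 is [3, 0], so an eigenvector is (0, -1).
General solution: C_1e^(5t)(-1,-2) + C_2e^(2t)(0,-1).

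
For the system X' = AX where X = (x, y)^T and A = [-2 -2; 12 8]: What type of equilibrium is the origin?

unstable node

A = [[-2,-2],[12,8]]; det(A-λI) = λ^2 - 6λ + 8.
λ = 4, 2: both positive.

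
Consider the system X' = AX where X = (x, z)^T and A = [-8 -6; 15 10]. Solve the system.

x(t) = -c_1e^(t)sin(3t) - c_1e^(t)cos(3t) - c_2e^(t)sin(3t) + c_2e^(t)cos(3t), z(t) = c_1e^(t)sin(3t) + 2c_1e^(t)cos(3t) + 2c_2e^(t)sin(3t) - c_2e^(t)cos(3t)

Coefficient matrix A = [[-8, -6], [15, 10]].
Characteristic polynomial det(A - λI) = λ^2 - 2λ + 10 = 0.
Eigenvalues λ = 1 ± 3i (complex conjugate pair).
For λ=1+3i: an eigenvector is (-1,2) - i(-1,1) = (-1 + i, 2 - i).
A real fundamental pair from Re and Im of e^((1+3i)t)v: X_1 = e^(t)(cos(3t)·(-1,2) + sin(3t)·(-1,1)), X_2 = e^(t)(sin(3t)·(-1,2) - cos(3t)·(-1,1)).
General solution: c_1X_1 + c_2X_2.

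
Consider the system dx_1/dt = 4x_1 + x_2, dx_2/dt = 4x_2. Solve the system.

Coefficient matrix A = [[4, 1], [0, 4]].
Characteristic polynomial det(A - λI) = λ^2 - 8λ + 16 = 0.
Single eigenvalue λ = 4 with algebraic multiplicity 2.
Eigenvector v = (1,0); generalized eigenvector w with (A-λI)w=v is (-1,1).
General solution: e^(4t)[C_1·v + C_2·(t·v + w)].

x_1(t) = C_1e^(4t) + C_2te^(4t) - C_2e^(4t), x_2(t) = C_2e^(4t)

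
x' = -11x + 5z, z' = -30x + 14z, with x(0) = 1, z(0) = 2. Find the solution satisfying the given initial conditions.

x(t) = e^(-t), z(t) = 2e^(-t)

Coefficient matrix A = [[-11, 5], [-30, 14]].
Characteristic polynomial det(A - λI) = λ^2 - 3λ - 4 = 0.
Eigenvalues λ = 4, -1.
For λ=4: (A-λI) row 1 is [-15, 5], so an eigenvector is (-1, -3).
For λ=-1: (A-λI) row 1 is [-10, 5], so an eigenvector is (-1, -2).
General solution: C_1e^(4t)(-1,-3) + C_2e^(-t)(-1,-2).
Applying x(0)=1, z(0)=2 gives C_1=0, C_2=-1.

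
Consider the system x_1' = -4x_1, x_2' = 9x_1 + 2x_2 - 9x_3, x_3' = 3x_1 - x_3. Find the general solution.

x_1(t) = C_2e^(-4t), x_2(t) = C_1e^(2t) - 3C_2e^(-4t) + 3C_3e^(-t), x_3(t) = -C_2e^(-4t) + C_3e^(-t)

Coefficient matrix A = [[-4, 0, 0], [9, 2, -9], [3, 0, -1]].
det(A - λI) = 0 gives eigenvalues λ = 2, -4, -1.
For λ=2: eigenvector (0,1,0).
For λ=-4: eigenvector (1,-3,-1).
For λ=-1: eigenvector (0,3,1).
General solution: C_1e^(2t)(0,1,0) + C_2e^(-4t)(1,-3,-1) + C_3e^(-t)(0,3,1).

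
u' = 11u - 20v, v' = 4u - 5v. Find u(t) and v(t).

u(t) = C_1e^(3t)sin(4t) - 2C_1e^(3t)cos(4t) - 2C_2e^(3t)sin(4t) - C_2e^(3t)cos(4t), v(t) = -C_1e^(3t)cos(4t) - C_2e^(3t)sin(4t)

Coefficient matrix A = [[11, -20], [4, -5]].
Characteristic polynomial det(A - λI) = λ^2 - 6λ + 25 = 0.
Eigenvalues λ = 3 ± 4i (complex conjugate pair).
For λ=3+4i: an eigenvector is (-2,-1) - i(1,0) = (-2 - i, -1).
A real fundamental pair from Re and Im of e^((3+4i)t)v: X_1 = e^(3t)(cos(4t)·(-2,-1) + sin(4t)·(1,0)), X_2 = e^(3t)(sin(4t)·(-2,-1) - cos(4t)·(1,0)).
General solution: C_1X_1 + C_2X_2.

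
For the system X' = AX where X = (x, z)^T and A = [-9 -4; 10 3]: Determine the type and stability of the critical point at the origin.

A = [[-9,-4],[10,3]]; det(A-λI) = λ^2 + 6λ + 13.
λ = -3 ± 2i: negative real part.

stable spiral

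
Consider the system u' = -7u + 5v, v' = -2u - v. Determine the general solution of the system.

Coefficient matrix A = [[-7, 5], [-2, -1]].
Characteristic polynomial det(A - λI) = λ^2 + 8λ + 17 = 0.
Eigenvalues λ = -4 ± i (complex conjugate pair).
For λ=-4+i: an eigenvector is (-2,-1) - i(1,1) = (-2 - i, -1 - i).
A real fundamental pair from Re and Im of e^((-4+i)t)v: X_1 = e^(-4t)(cos(t)·(-2,-1) + sin(t)·(1,1)), X_2 = e^(-4t)(sin(t)·(-2,-1) - cos(t)·(1,1)).
General solution: K_1X_1 + K_2X_2.

u(t) = K_1e^(-4t)sin(t) - 2K_1e^(-4t)cos(t) - 2K_2e^(-4t)sin(t) - K_2e^(-4t)cos(t), v(t) = K_1e^(-4t)sin(t) - K_1e^(-4t)cos(t) - K_2e^(-4t)sin(t) - K_2e^(-4t)cos(t)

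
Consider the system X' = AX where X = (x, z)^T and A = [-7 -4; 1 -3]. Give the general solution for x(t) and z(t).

Coefficient matrix A = [[-7, -4], [1, -3]].
Characteristic polynomial det(A - λI) = λ^2 + 10λ + 25 = 0.
Single eigenvalue λ = -5 with algebraic multiplicity 2.
Eigenvector v = (-2,1); generalized eigenvector w with (A-λI)w=v is (-3,2).
General solution: e^(-5t)[C_1·v + C_2·(t·v + w)].

x(t) = -2C_1e^(-5t) - 2C_2te^(-5t) - 3C_2e^(-5t), z(t) = C_1e^(-5t) + C_2te^(-5t) + 2C_2e^(-5t)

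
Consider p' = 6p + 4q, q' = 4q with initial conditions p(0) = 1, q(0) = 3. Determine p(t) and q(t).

p(t) = 7e^(6t) - 6e^(4t), q(t) = 3e^(4t)

Coefficient matrix A = [[6, 4], [0, 4]].
Characteristic polynomial det(A - λI) = λ^2 - 10λ + 24 = 0.
Eigenvalues λ = 4, 6.
For λ=4: (A-λI) row 1 is [2, 4], so an eigenvector is (2, -1).
For λ=6: (A-λI) row 1 is [0, 4], so an eigenvector is (1, 0).
General solution: K_1e^(4t)(2,-1) + K_2e^(6t)(1,0).
Applying p(0)=1, q(0)=3 gives K_1=-3, K_2=7.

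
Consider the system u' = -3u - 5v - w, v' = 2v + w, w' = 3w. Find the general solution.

u(t) = c_1e^(-3t) - c_2e^(2t) - c_3e^(3t), v(t) = c_2e^(2t) + c_3e^(3t), w(t) = c_3e^(3t)

Coefficient matrix A = [[-3, -5, -1], [0, 2, 1], [0, 0, 3]].
det(A - λI) = 0 gives eigenvalues λ = -3, 2, 3.
For λ=-3: eigenvector (1,0,0).
For λ=2: eigenvector (-1,1,0).
For λ=3: eigenvector (-1,1,1).
General solution: c_1e^(-3t)(1,0,0) + c_2e^(2t)(-1,1,0) + c_3e^(3t)(-1,1,1).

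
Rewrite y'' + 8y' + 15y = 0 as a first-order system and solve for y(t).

y(t) = K_1e^(-3t) + K_2e^(-5t)

Let x_1 = y, x_2 = y'. Then x_1' = x_2 and x_2' = -15x_1 - 8x_2.
A = [[0,1],[-15,-8]]; det(A-λI) = λ^2 + 8λ + 15.
Eigenvalues λ = -3, -5 with eigenvectors (1,-3), (1,-5).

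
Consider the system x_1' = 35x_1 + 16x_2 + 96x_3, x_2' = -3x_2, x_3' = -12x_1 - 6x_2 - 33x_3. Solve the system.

x_1(t) = -8C_1e^(-t) - 8C_2e^(-3t) + 3C_3e^(3t), x_2(t) = C_2e^(-3t), x_3(t) = 3C_1e^(-t) + 3C_2e^(-3t) - C_3e^(3t)

Coefficient matrix A = [[35, 16, 96], [0, -3, 0], [-12, -6, -33]].
det(A - λI) = 0 gives eigenvalues λ = -1, -3, 3.
For λ=-1: eigenvector (-8,0,3).
For λ=-3: eigenvector (-8,1,3).
For λ=3: eigenvector (3,0,-1).
General solution: C_1e^(-t)(-8,0,3) + C_2e^(-3t)(-8,1,3) + C_3e^(3t)(3,0,-1).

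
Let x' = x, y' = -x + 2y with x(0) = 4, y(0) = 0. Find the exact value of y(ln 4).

A = [[1,0],[-1,2]]; eigenvalues λ = 2, 1.
Eigenvectors: (0,-1) for λ=2, (1,1) for λ=1.
From the initial condition, c_1 = 4, c_2 = 4.
y(ln 4) = (4)(4^2)(-1) + (4)(4^1)(1) = -48.

-48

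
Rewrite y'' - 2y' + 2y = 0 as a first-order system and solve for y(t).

Let x_1 = y, x_2 = y'. Then x_1' = x_2 and x_2' = -2x_1 + 2x_2.
A = [[0,1],[-2,2]]; det(A-λI) = λ^2 - 2λ + 2.
Eigenvalues λ = 1 ± i.

y(t) = C_1e^(t)cos(t) + C_2e^(t)sin(t)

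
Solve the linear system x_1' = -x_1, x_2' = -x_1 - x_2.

Coefficient matrix A = [[-1, 0], [-1, -1]].
Characteristic polynomial det(A - λI) = λ^2 + 2λ + 1 = 0.
Single eigenvalue λ = -1 with algebraic multiplicity 2.
Eigenvector v = (0,1); generalized eigenvector w with (A-λI)w=v is (-1,0).
General solution: e^(-t)[K_1·v + K_2·(t·v + w)].

x_1(t) = -K_2e^(-t), x_2(t) = K_1e^(-t) + K_2te^(-t)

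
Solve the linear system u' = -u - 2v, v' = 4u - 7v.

u(t) = c_1e^(-3t) + c_2e^(-5t), v(t) = c_1e^(-3t) + 2c_2e^(-5t)

Coefficient matrix A = [[-1, -2], [4, -7]].
Characteristic polynomial det(A - λI) = λ^2 + 8λ + 15 = 0.
Eigenvalues λ = -3, -5.
For λ=-3: (A-λI) row 1 is [2, -2], so an eigenvector is (1, 1).
For λ=-5: (A-λI) row 1 is [4, -2], so an eigenvector is (1, 2).
General solution: c_1e^(-3t)(1,1) + c_2e^(-5t)(1,2).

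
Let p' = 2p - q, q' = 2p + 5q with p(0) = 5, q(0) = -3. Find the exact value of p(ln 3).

A = [[2,-1],[2,5]]; eigenvalues λ = 3, 4.
Eigenvectors: (-1,1) for λ=3, (-1,2) for λ=4.
From the initial condition, c_1 = -7, c_2 = 2.
p(ln 3) = (-7)(3^3)(-1) + (2)(3^4)(-1) = 27.

27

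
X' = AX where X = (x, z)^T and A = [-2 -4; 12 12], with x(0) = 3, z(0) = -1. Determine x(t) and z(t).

Coefficient matrix A = [[-2, -4], [12, 12]].
Characteristic polynomial det(A - λI) = λ^2 - 10λ + 24 = 0.
Eigenvalues λ = 4, 6.
For λ=4: (A-λI) row 1 is [-6, -4], so an eigenvector is (-2, 3).
For λ=6: (A-λI) row 1 is [-8, -4], so an eigenvector is (-1, 2).
General solution: c_1e^(4t)(-2,3) + c_2e^(6t)(-1,2).
Applying x(0)=3, z(0)=-1 gives c_1=-5, c_2=7.

x(t) = -7e^(6t) + 10e^(4t), z(t) = 14e^(6t) - 15e^(4t)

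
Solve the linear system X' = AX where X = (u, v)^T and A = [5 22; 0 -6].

u(t) = -C_1e^(5t) - 2C_2e^(-6t), v(t) = C_2e^(-6t)

Coefficient matrix A = [[5, 22], [0, -6]].
Characteristic polynomial det(A - λI) = λ^2 + λ - 30 = 0.
Eigenvalues λ = 5, -6.
For λ=5: (A-λI) row 1 is [0, 22], so an eigenvector is (-1, 0).
For λ=-6: (A-λI) row 1 is [11, 22], so an eigenvector is (-2, 1).
General solution: C_1e^(5t)(-1,0) + C_2e^(-6t)(-2,1).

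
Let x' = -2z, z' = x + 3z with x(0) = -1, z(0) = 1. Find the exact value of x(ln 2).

-4

A = [[0,-2],[1,3]]; eigenvalues λ = 2, 1.
Eigenvectors: (1,-1) for λ=2, (2,-1) for λ=1.
From the initial condition, c_1 = -1, c_2 = 0.
x(ln 2) = (-1)(2^2)(1) + (0)(2^1)(2) = -4.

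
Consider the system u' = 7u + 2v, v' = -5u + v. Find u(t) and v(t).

u(t) = K_1e^(4t)sin(t) - K_1e^(4t)cos(t) - K_2e^(4t)sin(t) - K_2e^(4t)cos(t), v(t) = -K_1e^(4t)sin(t) + 2K_1e^(4t)cos(t) + 2K_2e^(4t)sin(t) + K_2e^(4t)cos(t)

Coefficient matrix A = [[7, 2], [-5, 1]].
Characteristic polynomial det(A - λI) = λ^2 - 8λ + 17 = 0.
Eigenvalues λ = 4 ± i (complex conjugate pair).
For λ=4+i: an eigenvector is (-1,2) - i(1,-1) = (-1 - i, 2 + i).
A real fundamental pair from Re and Im of e^((4+i)t)v: X_1 = e^(4t)(cos(t)·(-1,2) + sin(t)·(1,-1)), X_2 = e^(4t)(sin(t)·(-1,2) - cos(t)·(1,-1)).
General solution: K_1X_1 + K_2X_2.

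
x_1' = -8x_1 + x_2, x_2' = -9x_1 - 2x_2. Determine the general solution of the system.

x_1(t) = C_1e^(-5t) + C_2te^(-5t), x_2(t) = 3C_1e^(-5t) + 3C_2te^(-5t) + C_2e^(-5t)

Coefficient matrix A = [[-8, 1], [-9, -2]].
Characteristic polynomial det(A - λI) = λ^2 + 10λ + 25 = 0.
Single eigenvalue λ = -5 with algebraic multiplicity 2.
Eigenvector v = (1,3); generalized eigenvector w with (A-λI)w=v is (0,1).
General solution: e^(-5t)[C_1·v + C_2·(t·v + w)].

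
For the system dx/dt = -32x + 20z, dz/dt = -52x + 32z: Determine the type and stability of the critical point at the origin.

center

A = [[-32,20],[-52,32]]; det(A-λI) = λ^2 + 16.
λ = 0 ± 4i: zero real part.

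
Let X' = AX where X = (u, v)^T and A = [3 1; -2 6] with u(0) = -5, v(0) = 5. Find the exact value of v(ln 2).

A = [[3,1],[-2,6]]; eigenvalues λ = 4, 5.
Eigenvectors: (1,1) for λ=4, (1,2) for λ=5.
From the initial condition, c_1 = -15, c_2 = 10.
v(ln 2) = (-15)(2^4)(1) + (10)(2^5)(2) = 400.

400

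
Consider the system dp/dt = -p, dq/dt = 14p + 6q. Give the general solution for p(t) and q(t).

Coefficient matrix A = [[-1, 0], [14, 6]].
Characteristic polynomial det(A - λI) = λ^2 - 5λ - 6 = 0.
Eigenvalues λ = -1, 6.
For λ=-1: (A-λI) row 2 is [14, 7], so an eigenvector is (-1, 2).
For λ=6: (A-λI) row 1 is [-7, 0], so an eigenvector is (0, 1).
General solution: C_1e^(-t)(-1,2) + C_2e^(6t)(0,1).

p(t) = -C_1e^(-t), q(t) = 2C_1e^(-t) + C_2e^(6t)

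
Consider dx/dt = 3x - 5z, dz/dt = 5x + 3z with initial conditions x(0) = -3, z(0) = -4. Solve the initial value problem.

Coefficient matrix A = [[3, -5], [5, 3]].
Characteristic polynomial det(A - λI) = λ^2 - 6λ + 34 = 0.
Eigenvalues λ = 3 ± 5i (complex conjugate pair).
For λ=3+5i: an eigenvector is (0,-1) - i(1,0) = (0 - i, -1).
A real fundamental pair from Re and Im of e^((3+5i)t)v: X_1 = e^(3t)(cos(5t)·(0,-1) + sin(5t)·(1,0)), X_2 = e^(3t)(sin(5t)·(0,-1) - cos(5t)·(1,0)).
General solution: c_1X_1 + c_2X_2.
Applying x(0)=-3, z(0)=-4 gives c_1=4, c_2=3.

x(t) = 4e^(3t)sin(5t) - 3e^(3t)cos(5t), z(t) = -3e^(3t)sin(5t) - 4e^(3t)cos(5t)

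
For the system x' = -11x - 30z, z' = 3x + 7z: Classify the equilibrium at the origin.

stable spiral

A = [[-11,-30],[3,7]]; det(A-λI) = λ^2 + 4λ + 13.
λ = -2 ± 3i: negative real part.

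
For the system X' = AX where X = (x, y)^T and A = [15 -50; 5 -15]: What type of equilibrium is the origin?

A = [[15,-50],[5,-15]]; det(A-λI) = λ^2 + 25.
λ = 0 ± 5i: zero real part.

center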